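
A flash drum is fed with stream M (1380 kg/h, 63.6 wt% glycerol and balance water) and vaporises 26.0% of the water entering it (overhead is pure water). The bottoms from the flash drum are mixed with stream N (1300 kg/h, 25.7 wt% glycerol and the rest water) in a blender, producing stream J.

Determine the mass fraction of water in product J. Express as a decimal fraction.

Vapour removed = 0.260×0.364×1380 = 130.6 kg/h; concentrate = 1249.4 kg/h.
water reaching the mixer = 371.72 (from concentrate) + 1300×0.743 = 1337.6 kg/h.
Product flow = 1249.4 + 1300 = 2549.4 kg/h; water fraction = 0.525.

0.525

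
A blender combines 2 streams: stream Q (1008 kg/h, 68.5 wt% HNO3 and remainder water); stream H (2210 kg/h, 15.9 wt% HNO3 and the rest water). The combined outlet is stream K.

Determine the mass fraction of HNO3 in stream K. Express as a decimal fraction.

Total flow out = 1008 + 2210 = 3218 kg/h.
HNO3 in = 1008×0.685 + 2210×0.159 = 1041.9 kg/h.
HNO3 mass fraction in K = 1041.9/3218 = 0.324.

0.324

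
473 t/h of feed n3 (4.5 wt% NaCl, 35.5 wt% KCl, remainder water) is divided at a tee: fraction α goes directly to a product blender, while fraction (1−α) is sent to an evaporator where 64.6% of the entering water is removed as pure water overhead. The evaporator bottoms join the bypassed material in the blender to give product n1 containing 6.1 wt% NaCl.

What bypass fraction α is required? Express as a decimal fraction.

0.323

All 473×0.045 = 21.285 t/h of NaCl reaches n1, so n1 = 21.285/0.061 = 348.93 t/h and vapour = 124.07 t/h.
The evaporator receives (1−α)·473 of feed at 0.600 water and removes 0.646 of that water:
0.646×0.600×(1−α)×473 = 124.07
(1−α) = 124.07/183.33 = 0.6767;  α = 0.3233.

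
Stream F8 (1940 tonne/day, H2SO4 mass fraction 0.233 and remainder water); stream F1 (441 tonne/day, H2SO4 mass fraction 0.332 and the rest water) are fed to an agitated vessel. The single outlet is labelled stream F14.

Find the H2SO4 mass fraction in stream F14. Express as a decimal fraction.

Total flow out = 1940 + 441 = 2381 tonne/day.
H2SO4 in = 1940×0.233 + 441×0.332 = 598.43 tonne/day.
H2SO4 mass fraction in F14 = 598.43/2381 = 0.251.

0.251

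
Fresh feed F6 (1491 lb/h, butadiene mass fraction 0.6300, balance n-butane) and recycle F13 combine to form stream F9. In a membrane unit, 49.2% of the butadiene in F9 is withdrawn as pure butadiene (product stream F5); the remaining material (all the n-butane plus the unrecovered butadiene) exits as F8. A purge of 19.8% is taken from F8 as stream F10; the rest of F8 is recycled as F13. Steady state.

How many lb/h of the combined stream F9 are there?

4371 lb/h

n-butane enters only via F6 and leaves only via the purge: 1491×0.370 = 0.198×(n-butane in F8), and the membrane unit passes all n-butane, so n-butane in F9 = n-butane in F8 = 2786.2 lb/h.
butadiene in F9: m_A = 1491×0.630 + (1−0.198)·(1−0.492)·m_A, so m_A = 939.33/0.5926 = 1585.1 lb/h.
F9 = 1585.1 + 2786.2 = 4371.4 lb/h.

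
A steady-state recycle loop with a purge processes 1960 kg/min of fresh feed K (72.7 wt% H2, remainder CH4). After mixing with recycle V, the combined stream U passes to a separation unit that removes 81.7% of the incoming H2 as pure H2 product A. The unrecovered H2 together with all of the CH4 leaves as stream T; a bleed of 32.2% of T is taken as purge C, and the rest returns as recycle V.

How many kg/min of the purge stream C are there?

630.9 kg/min

CH4 enters only via K and leaves only via the purge: 1960×0.273 = 0.322×(CH4 in T), and the separation unit passes all CH4, so CH4 in U = CH4 in T = 1661.7 kg/min.
H2 in U: m_A = 1960×0.727 + (1−0.322)·(1−0.817)·m_A, so m_A = 1424.9/0.8759 = 1626.8 kg/min.
T = (1−0.817)×1626.8 + 1661.7 = 1959.4 kg/min.
Purge C = 0.322×1959.4 = 630.94 kg/min.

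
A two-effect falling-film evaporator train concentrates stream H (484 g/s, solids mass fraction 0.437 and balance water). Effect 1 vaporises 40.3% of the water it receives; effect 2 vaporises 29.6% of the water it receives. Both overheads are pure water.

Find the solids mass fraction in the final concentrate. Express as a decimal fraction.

water in feed = 484×0.563 = 272.49 g/s.
After stage 1: water left = (1−0.403)×272.49 = 162.68; stream total = 374.19 g/s.
After stage 2: water left = (1−0.296)×162.68 = 114.53; final concentrate = 326.03 g/s.
solids fraction = 211.51/326.03 = 0.649.

0.649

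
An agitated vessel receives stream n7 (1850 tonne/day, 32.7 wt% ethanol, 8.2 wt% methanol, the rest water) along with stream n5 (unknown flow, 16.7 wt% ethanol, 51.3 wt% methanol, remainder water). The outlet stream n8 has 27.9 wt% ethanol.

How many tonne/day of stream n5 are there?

Let n5 be the unknown flow. Total out = 1850 + n5.
ethanol balance: 604.95 + 0.167·n5 = 0.279·(1850 + n5)
(0.167 − 0.279)·n5 = 0.279×1850 − 604.95 = -88.8
n5 = -88.8 / -0.112 = 792.86 tonne/day

792.9 tonne/day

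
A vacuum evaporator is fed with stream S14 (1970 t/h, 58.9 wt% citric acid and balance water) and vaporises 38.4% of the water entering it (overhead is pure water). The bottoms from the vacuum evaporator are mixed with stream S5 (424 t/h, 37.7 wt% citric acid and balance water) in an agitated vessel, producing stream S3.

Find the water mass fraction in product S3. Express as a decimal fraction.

Vapour removed = 0.384×0.411×1970 = 310.91 t/h; concentrate = 1659.1 t/h.
water reaching the mixer = 498.76 (from concentrate) + 424×0.623 = 762.91 t/h.
Product flow = 1659.1 + 424 = 2083.1 t/h; water fraction = 0.366.

0.366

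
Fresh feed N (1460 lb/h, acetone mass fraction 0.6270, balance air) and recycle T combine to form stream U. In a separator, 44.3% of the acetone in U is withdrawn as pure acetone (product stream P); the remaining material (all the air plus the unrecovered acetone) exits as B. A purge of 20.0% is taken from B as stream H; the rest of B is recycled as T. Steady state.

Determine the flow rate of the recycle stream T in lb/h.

2914 lb/h

air enters only via N and leaves only via the purge: 1460×0.373 = 0.200×(air in B), and the separator passes all air, so air in U = air in B = 2722.9 lb/h.
acetone in U: m_A = 1460×0.627 + (1−0.200)·(1−0.443)·m_A, so m_A = 915.42/0.5544 = 1651.2 lb/h.
B = (1−0.443)×1651.2 + 2722.9 = 3642.6 lb/h.
Recycle T = (1−0.200)×3642.6 = 2914.1 lb/h.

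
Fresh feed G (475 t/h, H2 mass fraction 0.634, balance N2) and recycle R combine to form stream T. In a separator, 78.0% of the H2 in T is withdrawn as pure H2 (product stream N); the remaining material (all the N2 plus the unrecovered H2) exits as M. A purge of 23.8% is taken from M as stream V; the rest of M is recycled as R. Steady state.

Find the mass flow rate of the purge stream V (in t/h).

N2 enters only via G and leaves only via the purge: 475×0.366 = 0.238×(N2 in M), and the separator passes all N2, so N2 in T = N2 in M = 730.46 t/h.
H2 in T: m_A = 475×0.634 + (1−0.238)·(1−0.780)·m_A, so m_A = 301.15/0.8324 = 361.8 t/h.
M = (1−0.780)×361.8 + 730.46 = 810.06 t/h.
Purge V = 0.238×810.06 = 192.79 t/h.

192.8 t/h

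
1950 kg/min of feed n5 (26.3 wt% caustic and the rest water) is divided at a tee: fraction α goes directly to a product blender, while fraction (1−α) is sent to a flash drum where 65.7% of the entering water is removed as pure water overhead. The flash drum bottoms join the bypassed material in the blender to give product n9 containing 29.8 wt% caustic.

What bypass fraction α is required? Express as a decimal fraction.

0.757

All 1950×0.263 = 512.85 kg/min of caustic reaches n9, so n9 = 512.85/0.298 = 1721 kg/min and vapour = 229.03 kg/min.
The evaporator receives (1−α)·1950 of feed at 0.737 water and removes 0.657 of that water:
0.657×0.737×(1−α)×1950 = 229.03
(1−α) = 229.03/944.21 = 0.2426;  α = 0.7574.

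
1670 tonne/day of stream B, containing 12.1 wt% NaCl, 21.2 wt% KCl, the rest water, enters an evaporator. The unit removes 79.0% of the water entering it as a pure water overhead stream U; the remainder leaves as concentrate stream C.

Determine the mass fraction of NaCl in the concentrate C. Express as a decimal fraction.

NaCl is not removed: 1670×0.121 = 202.07 tonne/day of NaCl enters C.
water entering = 1670×0.667 = 1113.9 tonne/day; overhead removed = 0.790×1113.9 = 879.97 tonne/day.
Concentrate = 1670 − 879.97 = 790.03 tonne/day.
Mass fraction = 202.07/790.03 = 0.256.

0.256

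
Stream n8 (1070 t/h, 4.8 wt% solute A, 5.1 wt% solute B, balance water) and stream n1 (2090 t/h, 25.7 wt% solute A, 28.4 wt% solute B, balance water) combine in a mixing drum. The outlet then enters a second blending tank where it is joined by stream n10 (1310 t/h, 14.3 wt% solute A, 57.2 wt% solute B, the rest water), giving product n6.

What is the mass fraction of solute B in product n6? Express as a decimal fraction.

Overall, product flow = 4470 t/h.
solute B in = 1070×0.051 + 2090×0.284 + 1310×0.572 = 1397.4 t/h.
solute B fraction in n6 = 0.3126.

0.3126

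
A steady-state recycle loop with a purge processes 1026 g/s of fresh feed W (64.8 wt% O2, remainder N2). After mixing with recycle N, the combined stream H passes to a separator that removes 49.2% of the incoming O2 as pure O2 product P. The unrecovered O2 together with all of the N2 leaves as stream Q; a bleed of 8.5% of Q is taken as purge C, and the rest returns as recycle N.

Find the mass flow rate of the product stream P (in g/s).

O2 in H: m_A = 1026×0.648 + (1−0.085)·(1−0.492)·m_A, so m_A = 664.85/0.5352 = 1242.3 g/s.
Product P = 0.492×1242.3 = 611.21 g/s.

611.2 g/s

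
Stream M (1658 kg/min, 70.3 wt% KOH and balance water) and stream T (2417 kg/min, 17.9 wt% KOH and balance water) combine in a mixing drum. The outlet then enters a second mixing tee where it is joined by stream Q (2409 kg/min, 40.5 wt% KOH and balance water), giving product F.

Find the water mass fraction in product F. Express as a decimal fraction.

0.603

Overall, product flow = 6484 kg/min.
water in = 1658×0.297 + 2417×0.821 + 2409×0.595 = 3910.1 kg/min.
water fraction in F = 0.603.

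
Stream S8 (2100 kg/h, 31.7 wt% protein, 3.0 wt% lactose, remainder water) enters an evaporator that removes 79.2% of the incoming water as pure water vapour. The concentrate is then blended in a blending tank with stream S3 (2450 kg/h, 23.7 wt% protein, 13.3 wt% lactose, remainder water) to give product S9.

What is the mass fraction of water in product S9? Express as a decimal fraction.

0.528

Vapour removed = 0.792×0.653×2100 = 1086.1 kg/h; concentrate = 1013.9 kg/h.
water reaching the mixer = 285.23 (from concentrate) + 2450×0.630 = 1828.7 kg/h.
Product flow = 1013.9 + 2450 = 3463.9 kg/h; water fraction = 0.528.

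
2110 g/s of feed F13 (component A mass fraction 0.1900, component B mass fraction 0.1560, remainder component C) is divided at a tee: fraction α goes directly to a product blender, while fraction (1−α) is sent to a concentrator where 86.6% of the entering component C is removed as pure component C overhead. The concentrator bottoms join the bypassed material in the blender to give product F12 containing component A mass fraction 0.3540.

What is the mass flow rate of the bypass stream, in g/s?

384.1 g/s

All 2110×0.190 = 400.9 g/s of component A reaches F12, so F12 = 400.9/0.354 = 1132.5 g/s and vapour = 977.51 g/s.
The evaporator receives (1−α)·2110 of feed at 0.654 component C and removes 0.866 of that component C:
0.866×0.654×(1−α)×2110 = 977.51
(1−α) = 977.51/1195 = 0.8180;  α = 0.1820.
Bypass flow = 0.1820×2110 = 384.05 g/s.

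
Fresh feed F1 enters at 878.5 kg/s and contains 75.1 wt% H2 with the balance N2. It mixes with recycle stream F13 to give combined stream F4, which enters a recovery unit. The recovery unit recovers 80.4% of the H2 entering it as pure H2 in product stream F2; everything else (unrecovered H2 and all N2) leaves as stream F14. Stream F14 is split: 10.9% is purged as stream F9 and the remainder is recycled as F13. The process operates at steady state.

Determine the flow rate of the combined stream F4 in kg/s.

N2 enters only via F1 and leaves only via the purge: 878.5×0.249 = 0.109×(N2 in F14), and the recovery unit passes all N2, so N2 in F4 = N2 in F14 = 2006.8 kg/s.
H2 in F4: m_A = 878.5×0.751 + (1−0.109)·(1−0.804)·m_A, so m_A = 659.75/0.8254 = 799.35 kg/s.
F4 = 799.35 + 2006.8 = 2806.2 kg/s.

2806 kg/s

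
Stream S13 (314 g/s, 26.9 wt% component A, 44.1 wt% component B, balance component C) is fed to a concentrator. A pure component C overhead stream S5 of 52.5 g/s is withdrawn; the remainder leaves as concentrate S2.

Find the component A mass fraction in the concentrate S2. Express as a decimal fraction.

component A is not removed: 314×0.269 = 84.466 g/s of component A enters S2.
Concentrate = 314 − 52.5 = 261.5 g/s.
Mass fraction = 84.466/261.5 = 0.323.

0.323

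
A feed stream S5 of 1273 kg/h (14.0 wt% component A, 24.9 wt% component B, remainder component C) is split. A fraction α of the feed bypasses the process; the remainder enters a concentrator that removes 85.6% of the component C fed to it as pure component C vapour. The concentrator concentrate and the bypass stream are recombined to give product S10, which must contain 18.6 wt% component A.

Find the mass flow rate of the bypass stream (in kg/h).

All 1273×0.140 = 178.22 kg/h of component A reaches S10, so S10 = 178.22/0.186 = 958.17 kg/h and vapour = 314.83 kg/h.
The evaporator receives (1−α)·1273 of feed at 0.611 component C and removes 0.856 of that component C:
0.856×0.611×(1−α)×1273 = 314.83
(1−α) = 314.83/665.8 = 0.4729;  α = 0.5271.
Bypass flow = 0.5271×1273 = 671.05 kg/h.

671.1 kg/h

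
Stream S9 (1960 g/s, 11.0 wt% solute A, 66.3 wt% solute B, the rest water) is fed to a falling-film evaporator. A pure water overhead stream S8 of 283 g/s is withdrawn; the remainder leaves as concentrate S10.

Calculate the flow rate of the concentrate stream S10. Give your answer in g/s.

Concentrate = 1960 − 283 = 1677 g/s.

1677 g/s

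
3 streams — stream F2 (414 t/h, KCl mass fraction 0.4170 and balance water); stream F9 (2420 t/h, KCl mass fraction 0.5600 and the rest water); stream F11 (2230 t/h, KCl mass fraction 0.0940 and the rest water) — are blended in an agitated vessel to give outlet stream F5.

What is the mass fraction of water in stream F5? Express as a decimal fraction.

Total flow out = 414 + 2420 + 2230 = 5064 t/h.
water in = 414×0.583 + 2420×0.440 + 2230×0.906 = 3326.5 t/h.
water mass fraction in F5 = 3326.5/5064 = 0.6569.

0.6569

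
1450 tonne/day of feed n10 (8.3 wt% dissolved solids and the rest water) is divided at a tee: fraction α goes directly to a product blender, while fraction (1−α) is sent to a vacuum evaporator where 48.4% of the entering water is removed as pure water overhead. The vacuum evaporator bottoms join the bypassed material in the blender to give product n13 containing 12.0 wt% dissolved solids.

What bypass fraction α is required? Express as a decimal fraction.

0.305

All 1450×0.083 = 120.35 tonne/day of dissolved solids reaches n13, so n13 = 120.35/0.120 = 1002.9 tonne/day and vapour = 447.08 tonne/day.
The evaporator receives (1−α)·1450 of feed at 0.917 water and removes 0.484 of that water:
0.484×0.917×(1−α)×1450 = 447.08
(1−α) = 447.08/643.55 = 0.6947;  α = 0.3053.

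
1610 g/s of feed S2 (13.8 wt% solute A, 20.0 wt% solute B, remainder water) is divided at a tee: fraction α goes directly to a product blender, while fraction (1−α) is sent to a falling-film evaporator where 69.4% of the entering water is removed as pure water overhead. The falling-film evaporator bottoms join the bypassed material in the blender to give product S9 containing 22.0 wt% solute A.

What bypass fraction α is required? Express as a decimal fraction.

0.189

All 1610×0.138 = 222.18 g/s of solute A reaches S9, so S9 = 222.18/0.220 = 1009.9 g/s and vapour = 600.09 g/s.
The evaporator receives (1−α)·1610 of feed at 0.662 water and removes 0.694 of that water:
0.694×0.662×(1−α)×1610 = 600.09
(1−α) = 600.09/739.68 = 0.8113;  α = 0.1887.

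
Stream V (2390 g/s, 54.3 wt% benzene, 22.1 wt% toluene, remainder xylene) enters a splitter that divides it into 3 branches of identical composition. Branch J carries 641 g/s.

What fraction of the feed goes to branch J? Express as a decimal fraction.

0.268

Fraction to J = 641/2390 = 0.2682.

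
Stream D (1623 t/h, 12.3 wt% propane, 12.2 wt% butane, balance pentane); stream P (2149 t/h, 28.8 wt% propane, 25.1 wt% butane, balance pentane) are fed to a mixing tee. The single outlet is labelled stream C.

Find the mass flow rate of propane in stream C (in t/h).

propane out = propane in = 1623×0.123 + 2149×0.288 = 818.54 t/h.

818.5 t/h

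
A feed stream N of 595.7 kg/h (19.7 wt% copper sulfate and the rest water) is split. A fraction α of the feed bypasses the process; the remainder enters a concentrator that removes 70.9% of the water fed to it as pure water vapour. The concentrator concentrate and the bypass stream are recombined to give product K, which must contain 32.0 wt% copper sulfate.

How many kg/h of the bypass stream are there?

193.5 kg/h

All 595.7×0.197 = 117.35 kg/h of copper sulfate reaches K, so K = 117.35/0.320 = 366.73 kg/h and vapour = 228.97 kg/h.
The evaporator receives (1−α)·595.7 of feed at 0.803 water and removes 0.709 of that water:
0.709×0.803×(1−α)×595.7 = 228.97
(1−α) = 228.97/339.15 = 0.6751;  α = 0.3249.
Bypass flow = 0.3249×595.7 = 193.52 kg/h.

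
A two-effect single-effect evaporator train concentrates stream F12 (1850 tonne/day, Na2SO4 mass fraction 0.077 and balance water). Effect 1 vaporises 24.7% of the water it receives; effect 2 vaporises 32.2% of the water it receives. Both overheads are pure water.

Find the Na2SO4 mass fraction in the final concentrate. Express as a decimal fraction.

0.140

water in feed = 1850×0.923 = 1707.6 tonne/day.
After stage 1: water left = (1−0.247)×1707.6 = 1285.8; stream total = 1428.2 tonne/day.
After stage 2: water left = (1−0.322)×1285.8 = 871.76; final concentrate = 1014.2 tonne/day.
Na2SO4 fraction = 142.45/1014.2 = 0.140.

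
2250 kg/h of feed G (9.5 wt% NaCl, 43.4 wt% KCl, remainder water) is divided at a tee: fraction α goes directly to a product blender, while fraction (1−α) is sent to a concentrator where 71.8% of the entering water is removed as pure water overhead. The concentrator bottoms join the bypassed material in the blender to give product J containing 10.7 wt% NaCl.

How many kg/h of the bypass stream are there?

All 2250×0.095 = 213.75 kg/h of NaCl reaches J, so J = 213.75/0.107 = 1997.7 kg/h and vapour = 252.34 kg/h.
The evaporator receives (1−α)·2250 of feed at 0.471 water and removes 0.718 of that water:
0.718×0.471×(1−α)×2250 = 252.34
(1−α) = 252.34/760.9 = 0.3316;  α = 0.6684.
Bypass flow = 0.6684×2250 = 1503.8 kg/h.

1504 kg/h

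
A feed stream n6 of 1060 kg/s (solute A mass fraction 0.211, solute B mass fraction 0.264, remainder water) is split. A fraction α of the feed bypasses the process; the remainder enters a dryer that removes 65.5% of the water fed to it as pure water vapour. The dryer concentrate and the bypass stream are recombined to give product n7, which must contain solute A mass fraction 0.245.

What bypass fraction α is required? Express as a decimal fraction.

0.596

All 1060×0.211 = 223.66 kg/s of solute A reaches n7, so n7 = 223.66/0.245 = 912.9 kg/s and vapour = 147.1 kg/s.
The evaporator receives (1−α)·1060 of feed at 0.525 water and removes 0.655 of that water:
0.655×0.525×(1−α)×1060 = 147.1
(1−α) = 147.1/364.51 = 0.4036;  α = 0.5964.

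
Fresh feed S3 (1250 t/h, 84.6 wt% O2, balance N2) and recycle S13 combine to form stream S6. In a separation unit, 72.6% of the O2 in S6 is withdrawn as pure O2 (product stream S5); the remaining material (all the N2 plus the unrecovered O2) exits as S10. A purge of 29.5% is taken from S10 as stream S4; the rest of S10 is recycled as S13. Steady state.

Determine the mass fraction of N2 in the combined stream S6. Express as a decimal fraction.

N2 enters only via S3 and leaves only via the purge: 1250×0.154 = 0.295×(N2 in S10), and the separation unit passes all N2, so N2 in S6 = N2 in S10 = 652.54 t/h.
O2 in S6: m_A = 1250×0.846 + (1−0.295)·(1−0.726)·m_A, so m_A = 1057.5/0.8068 = 1310.7 t/h.
S6 = 1310.7 + 652.54 = 1963.2 t/h.
N2 fraction in S6 = 652.54/1963.2 = 0.3324.

0.3324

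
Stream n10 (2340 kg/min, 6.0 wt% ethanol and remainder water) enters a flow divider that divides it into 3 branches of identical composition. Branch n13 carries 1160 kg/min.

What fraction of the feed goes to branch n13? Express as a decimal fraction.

Fraction to n13 = 1160/2340 = 0.4957.

0.496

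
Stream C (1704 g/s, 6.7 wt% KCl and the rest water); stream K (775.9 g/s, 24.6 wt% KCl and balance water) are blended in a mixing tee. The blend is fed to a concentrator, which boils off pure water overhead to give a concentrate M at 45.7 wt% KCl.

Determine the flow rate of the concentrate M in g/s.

667.5 g/s

KCl entering = 1704×0.067 + 775.9×0.246 = 305.04 g/s.
All KCl reports to M, so M = 305.04/0.457 = 667.48 g/s.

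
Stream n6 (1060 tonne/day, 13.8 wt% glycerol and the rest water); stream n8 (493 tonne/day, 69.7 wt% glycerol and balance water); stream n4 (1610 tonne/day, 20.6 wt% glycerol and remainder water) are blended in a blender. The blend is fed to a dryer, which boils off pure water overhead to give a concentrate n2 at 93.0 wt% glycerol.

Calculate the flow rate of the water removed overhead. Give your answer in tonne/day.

glycerol entering = 1060×0.138 + 493×0.697 + 1610×0.206 = 821.56 tonne/day.
All glycerol reports to n2, so n2 = 821.56/0.930 = 883.4 tonne/day.
Total feed = 3163 tonne/day; overhead = 3163 − 883.4 = 2279.6 tonne/day.

2280 tonne/day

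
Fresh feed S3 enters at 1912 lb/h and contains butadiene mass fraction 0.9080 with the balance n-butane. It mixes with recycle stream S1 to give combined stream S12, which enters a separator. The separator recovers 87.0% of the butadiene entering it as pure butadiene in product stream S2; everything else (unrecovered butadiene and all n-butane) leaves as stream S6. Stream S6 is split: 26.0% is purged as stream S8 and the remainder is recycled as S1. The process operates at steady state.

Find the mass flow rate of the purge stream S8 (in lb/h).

n-butane enters only via S3 and leaves only via the purge: 1912×0.092 = 0.260×(n-butane in S6), and the separator passes all n-butane, so n-butane in S12 = n-butane in S6 = 676.55 lb/h.
butadiene in S12: m_A = 1912×0.908 + (1−0.260)·(1−0.870)·m_A, so m_A = 1736.1/0.9038 = 1920.9 lb/h.
S6 = (1−0.870)×1920.9 + 676.55 = 926.27 lb/h.
Purge S8 = 0.260×926.27 = 240.83 lb/h.

240.8 lb/h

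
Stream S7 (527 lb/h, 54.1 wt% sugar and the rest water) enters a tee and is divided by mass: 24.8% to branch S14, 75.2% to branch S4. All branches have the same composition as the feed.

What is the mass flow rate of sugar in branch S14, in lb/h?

70.71 lb/h

Branch S14 total = 0.248×527 = 130.7 lb/h.
sugar in S14 = 0.541×130.7 = 70.707 lb/h.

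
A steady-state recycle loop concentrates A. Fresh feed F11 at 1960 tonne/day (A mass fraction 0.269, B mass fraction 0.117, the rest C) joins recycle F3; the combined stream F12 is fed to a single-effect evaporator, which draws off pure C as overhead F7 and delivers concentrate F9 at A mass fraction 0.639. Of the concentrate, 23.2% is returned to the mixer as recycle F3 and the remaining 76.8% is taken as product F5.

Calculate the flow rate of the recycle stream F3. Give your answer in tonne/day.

Overall A balance (none leaves overhead): A in fresh feed = A in product, i.e. 1960×0.269 = (1−0.232)·F9·0.639.
F9 = 527.24/(0.639×0.768) = 1074.4 tonne/day.
Recycle F3 = 0.232×1074.4 = 249.25 tonne/day.

249.2 tonne/day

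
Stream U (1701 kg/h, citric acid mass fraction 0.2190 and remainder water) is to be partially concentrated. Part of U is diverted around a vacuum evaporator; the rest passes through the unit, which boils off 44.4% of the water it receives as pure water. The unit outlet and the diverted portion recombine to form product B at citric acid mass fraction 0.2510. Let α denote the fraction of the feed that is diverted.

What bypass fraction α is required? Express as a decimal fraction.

All 1701×0.219 = 372.52 kg/h of citric acid reaches B, so B = 372.52/0.251 = 1484.1 kg/h and vapour = 216.86 kg/h.
The evaporator receives (1−α)·1701 of feed at 0.781 water and removes 0.444 of that water:
0.444×0.781×(1−α)×1701 = 216.86
(1−α) = 216.86/589.85 = 0.3677;  α = 0.6323.

0.632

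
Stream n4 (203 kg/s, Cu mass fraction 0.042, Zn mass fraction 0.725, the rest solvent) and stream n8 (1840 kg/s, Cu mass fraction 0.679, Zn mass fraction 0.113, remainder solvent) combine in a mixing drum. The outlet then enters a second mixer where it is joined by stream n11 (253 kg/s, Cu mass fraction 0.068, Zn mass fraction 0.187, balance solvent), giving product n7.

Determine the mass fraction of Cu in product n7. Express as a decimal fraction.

0.555

Overall, product flow = 2296 kg/s.
Cu in = 203×0.042 + 1840×0.679 + 253×0.068 = 1275.1 kg/s.
Cu fraction in n7 = 0.555.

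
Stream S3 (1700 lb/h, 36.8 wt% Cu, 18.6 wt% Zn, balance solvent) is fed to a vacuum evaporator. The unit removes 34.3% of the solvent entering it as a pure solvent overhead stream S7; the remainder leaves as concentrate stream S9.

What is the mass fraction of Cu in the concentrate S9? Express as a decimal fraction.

0.434

Cu is not removed: 1700×0.368 = 625.6 lb/h of Cu enters S9.
solvent entering = 1700×0.446 = 758.2 lb/h; overhead removed = 0.343×758.2 = 260.06 lb/h.
Concentrate = 1700 − 260.06 = 1439.9 lb/h.
Mass fraction = 625.6/1439.9 = 0.434.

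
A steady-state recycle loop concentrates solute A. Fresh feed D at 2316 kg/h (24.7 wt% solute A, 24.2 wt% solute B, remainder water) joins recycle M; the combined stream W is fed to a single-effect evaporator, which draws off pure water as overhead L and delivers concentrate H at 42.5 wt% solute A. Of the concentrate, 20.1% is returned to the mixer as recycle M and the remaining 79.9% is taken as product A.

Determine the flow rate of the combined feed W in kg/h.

2655 kg/h

Overall solute A balance (none leaves overhead): solute A in fresh feed = solute A in product, i.e. 2316×0.247 = (1−0.201)·H·0.425.
H = 572.05/(0.425×0.799) = 1684.6 kg/h.
Recycle M = 0.201×1684.6 = 338.61 kg/h.
Combined feed W = 2316 + 338.61 = 2654.6 kg/h.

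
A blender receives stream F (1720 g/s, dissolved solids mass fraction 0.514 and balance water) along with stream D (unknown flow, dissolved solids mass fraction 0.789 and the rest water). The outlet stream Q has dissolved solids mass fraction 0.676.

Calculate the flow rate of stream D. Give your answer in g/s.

Let D be the unknown flow. Total out = 1720 + D.
dissolved solids balance: 884.08 + 0.789·D = 0.676·(1720 + D)
(0.789 − 0.676)·D = 0.676×1720 − 884.08 = 278.64
D = 278.64 / 0.113 = 2465.8 g/s

2466 g/s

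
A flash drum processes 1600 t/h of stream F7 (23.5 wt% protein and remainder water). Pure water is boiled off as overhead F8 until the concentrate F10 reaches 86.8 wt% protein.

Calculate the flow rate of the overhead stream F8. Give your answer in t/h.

protein is conserved: 1600×0.235 = 376 t/h all reports to the concentrate.
Concentrate = 376/(target fraction) = 433.18 t/h.
Overhead = 1600 − 433.18 = 1166.8 t/h.

1167 t/h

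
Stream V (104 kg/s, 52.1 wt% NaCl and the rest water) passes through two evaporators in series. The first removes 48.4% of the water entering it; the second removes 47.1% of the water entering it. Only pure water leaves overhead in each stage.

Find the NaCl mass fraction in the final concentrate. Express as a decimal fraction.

0.799

water in feed = 104×0.479 = 49.816 kg/s.
After stage 1: water left = (1−0.484)×49.816 = 25.705; stream total = 79.889 kg/s.
After stage 2: water left = (1−0.471)×25.705 = 13.598; final concentrate = 67.782 kg/s.
NaCl fraction = 54.184/67.782 = 0.799.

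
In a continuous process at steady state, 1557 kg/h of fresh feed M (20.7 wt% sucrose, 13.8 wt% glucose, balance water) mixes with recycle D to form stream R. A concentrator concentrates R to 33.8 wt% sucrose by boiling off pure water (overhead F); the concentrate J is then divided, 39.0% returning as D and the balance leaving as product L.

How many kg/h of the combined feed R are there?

2167 kg/h

Overall sucrose balance (none leaves overhead): sucrose in fresh feed = sucrose in product, i.e. 1557×0.207 = (1−0.390)·J·0.338.
J = 322.3/(0.338×0.610) = 1563.2 kg/h.
Recycle D = 0.390×1563.2 = 609.65 kg/h.
Combined feed R = 1557 + 609.65 = 2166.6 kg/h.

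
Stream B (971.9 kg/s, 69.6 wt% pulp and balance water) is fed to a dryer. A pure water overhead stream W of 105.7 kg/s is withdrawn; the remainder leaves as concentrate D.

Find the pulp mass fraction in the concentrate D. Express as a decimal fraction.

0.781

pulp is not removed: 971.9×0.696 = 676.44 kg/s of pulp enters D.
Concentrate = 971.9 − 105.7 = 866.2 kg/s.
Mass fraction = 676.44/866.2 = 0.781.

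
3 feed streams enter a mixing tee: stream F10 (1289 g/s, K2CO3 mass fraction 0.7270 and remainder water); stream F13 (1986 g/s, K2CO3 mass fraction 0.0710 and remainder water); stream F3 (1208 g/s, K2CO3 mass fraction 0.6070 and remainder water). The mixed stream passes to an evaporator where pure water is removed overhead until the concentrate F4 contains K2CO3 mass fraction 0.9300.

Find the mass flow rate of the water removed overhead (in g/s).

K2CO3 entering = 1289×0.727 + 1986×0.071 + 1208×0.607 = 1811.4 g/s.
All K2CO3 reports to F4, so F4 = 1811.4/0.930 = 1947.7 g/s.
Total feed = 4483 g/s; overhead = 4483 − 1947.7 = 2535.3 g/s.

2535 g/s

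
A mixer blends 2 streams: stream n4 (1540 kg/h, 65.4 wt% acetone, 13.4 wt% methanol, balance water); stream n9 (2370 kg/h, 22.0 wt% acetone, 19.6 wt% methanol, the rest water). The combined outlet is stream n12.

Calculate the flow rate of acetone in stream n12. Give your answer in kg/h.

acetone out = acetone in = 1540×0.654 + 2370×0.220 = 1528.6 kg/h.

1529 kg/h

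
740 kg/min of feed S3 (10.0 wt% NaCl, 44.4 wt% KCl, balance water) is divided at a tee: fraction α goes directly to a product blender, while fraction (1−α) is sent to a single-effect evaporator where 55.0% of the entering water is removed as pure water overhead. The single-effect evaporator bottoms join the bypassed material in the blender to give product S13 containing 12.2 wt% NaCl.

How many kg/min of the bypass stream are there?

All 740×0.100 = 74 kg/min of NaCl reaches S13, so S13 = 74/0.122 = 606.56 kg/min and vapour = 133.44 kg/min.
The evaporator receives (1−α)·740 of feed at 0.456 water and removes 0.550 of that water:
0.550×0.456×(1−α)×740 = 133.44
(1−α) = 133.44/185.59 = 0.7190;  α = 0.2810.
Bypass flow = 0.2810×740 = 207.93 kg/min.

207.9 kg/min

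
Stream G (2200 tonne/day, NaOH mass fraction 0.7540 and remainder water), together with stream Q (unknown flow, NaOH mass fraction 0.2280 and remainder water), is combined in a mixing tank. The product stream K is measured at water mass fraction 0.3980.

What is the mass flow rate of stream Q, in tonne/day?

894.1 tonne/day

Let Q be the unknown flow. Total out = 2200 + Q.
water balance: 541.2 + 0.772·Q = 0.398·(2200 + Q)
(0.772 − 0.398)·Q = 0.398×2200 − 541.2 = 334.4
Q = 334.4 / 0.374 = 894.12 tonne/day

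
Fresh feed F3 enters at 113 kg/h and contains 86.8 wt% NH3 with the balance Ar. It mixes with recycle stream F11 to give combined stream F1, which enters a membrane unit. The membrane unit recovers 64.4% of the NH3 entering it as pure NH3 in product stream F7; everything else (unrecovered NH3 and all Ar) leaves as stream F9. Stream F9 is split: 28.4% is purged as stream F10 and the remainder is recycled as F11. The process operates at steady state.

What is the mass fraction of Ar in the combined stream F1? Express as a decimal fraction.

Ar enters only via F3 and leaves only via the purge: 113×0.132 = 0.284×(Ar in F9), and the membrane unit passes all Ar, so Ar in F1 = Ar in F9 = 52.521 kg/h.
NH3 in F1: m_A = 113×0.868 + (1−0.284)·(1−0.644)·m_A, so m_A = 98.084/0.7451 = 131.64 kg/h.
F1 = 131.64 + 52.521 = 184.16 kg/h.
Ar fraction in F1 = 52.521/184.16 = 0.285.

0.285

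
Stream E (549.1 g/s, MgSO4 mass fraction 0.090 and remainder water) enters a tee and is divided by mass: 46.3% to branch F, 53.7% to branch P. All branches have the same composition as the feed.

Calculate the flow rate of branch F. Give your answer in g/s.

254.2 g/s

Branch F flow = 0.463×549.1 = 254.23 g/s.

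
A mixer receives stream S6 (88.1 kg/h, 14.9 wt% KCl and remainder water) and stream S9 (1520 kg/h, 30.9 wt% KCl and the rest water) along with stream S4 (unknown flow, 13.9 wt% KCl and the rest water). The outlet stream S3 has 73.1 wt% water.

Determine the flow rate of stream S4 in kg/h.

Let S4 be the unknown flow. Total out = 1608.1 + S4.
water balance: 1125.3 + 0.861·S4 = 0.731·(1608.1 + S4)
(0.861 − 0.731)·S4 = 0.731×1608.1 − 1125.3 = 50.228
S4 = 50.228 / 0.130 = 386.37 kg/h

386.4 kg/h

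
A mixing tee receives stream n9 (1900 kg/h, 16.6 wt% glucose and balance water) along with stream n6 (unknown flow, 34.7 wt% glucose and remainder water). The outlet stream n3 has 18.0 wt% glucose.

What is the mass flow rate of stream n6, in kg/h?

Let n6 be the unknown flow. Total out = 1900 + n6.
glucose balance: 315.4 + 0.347·n6 = 0.180·(1900 + n6)
(0.347 − 0.180)·n6 = 0.180×1900 − 315.4 = 26.6
n6 = 26.6 / 0.167 = 159.28 kg/h

159.3 kg/h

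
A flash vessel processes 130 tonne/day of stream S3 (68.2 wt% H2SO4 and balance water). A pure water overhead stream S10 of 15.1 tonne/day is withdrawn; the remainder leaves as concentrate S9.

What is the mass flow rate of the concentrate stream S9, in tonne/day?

Concentrate = 130 − 15.1 = 114.9 tonne/day.

114.9 tonne/day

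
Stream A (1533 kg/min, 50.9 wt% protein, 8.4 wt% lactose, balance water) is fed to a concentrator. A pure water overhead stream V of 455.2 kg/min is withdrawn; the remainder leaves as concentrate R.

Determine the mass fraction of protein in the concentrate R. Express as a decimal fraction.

0.724

protein is not removed: 1533×0.509 = 780.3 kg/min of protein enters R.
Concentrate = 1533 − 455.2 = 1077.8 kg/min.
Mass fraction = 780.3/1077.8 = 0.724.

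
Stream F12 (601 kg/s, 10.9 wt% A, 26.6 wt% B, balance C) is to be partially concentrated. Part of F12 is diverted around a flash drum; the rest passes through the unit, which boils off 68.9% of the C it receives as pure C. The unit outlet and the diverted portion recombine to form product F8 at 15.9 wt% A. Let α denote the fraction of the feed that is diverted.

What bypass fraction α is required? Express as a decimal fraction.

All 601×0.109 = 65.509 kg/s of A reaches F8, so F8 = 65.509/0.159 = 412.01 kg/s and vapour = 188.99 kg/s.
The evaporator receives (1−α)·601 of feed at 0.625 C and removes 0.689 of that C:
0.689×0.625×(1−α)×601 = 188.99
(1−α) = 188.99/258.81 = 0.7303;  α = 0.2697.

0.270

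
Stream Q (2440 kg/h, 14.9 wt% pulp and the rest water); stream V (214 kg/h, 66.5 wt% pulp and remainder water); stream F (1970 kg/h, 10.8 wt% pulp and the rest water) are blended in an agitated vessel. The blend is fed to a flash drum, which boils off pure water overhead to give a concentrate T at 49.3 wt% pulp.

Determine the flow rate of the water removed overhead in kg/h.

pulp entering = 2440×0.149 + 214×0.665 + 1970×0.108 = 718.63 kg/h.
All pulp reports to T, so T = 718.63/0.493 = 1457.7 kg/h.
Total feed = 4624 kg/h; overhead = 4624 − 1457.7 = 3166.3 kg/h.

3166 kg/h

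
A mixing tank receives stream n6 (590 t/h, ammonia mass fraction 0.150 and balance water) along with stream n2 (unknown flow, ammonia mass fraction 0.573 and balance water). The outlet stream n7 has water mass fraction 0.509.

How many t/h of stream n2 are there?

2454 t/h

Let n2 be the unknown flow. Total out = 590 + n2.
water balance: 501.5 + 0.427·n2 = 0.509·(590 + n2)
(0.427 − 0.509)·n2 = 0.509×590 − 501.5 = -201.19
n2 = -201.19 / -0.082 = 2453.5 t/h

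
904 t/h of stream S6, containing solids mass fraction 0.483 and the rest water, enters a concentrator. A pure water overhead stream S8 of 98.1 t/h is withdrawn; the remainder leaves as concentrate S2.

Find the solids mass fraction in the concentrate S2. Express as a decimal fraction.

0.542

solids is not removed: 904×0.483 = 436.63 t/h of solids enters S2.
Concentrate = 904 − 98.1 = 805.9 t/h.
Mass fraction = 436.63/805.9 = 0.542.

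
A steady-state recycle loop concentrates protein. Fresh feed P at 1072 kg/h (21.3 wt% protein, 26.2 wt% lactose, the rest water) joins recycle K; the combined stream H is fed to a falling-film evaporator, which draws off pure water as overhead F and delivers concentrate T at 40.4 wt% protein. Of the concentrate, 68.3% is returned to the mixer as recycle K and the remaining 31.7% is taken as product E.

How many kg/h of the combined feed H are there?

Overall protein balance (none leaves overhead): protein in fresh feed = protein in product, i.e. 1072×0.213 = (1−0.683)·T·0.404.
T = 228.34/(0.404×0.317) = 1782.9 kg/h.
Recycle K = 0.683×1782.9 = 1217.7 kg/h.
Combined feed H = 1072 + 1217.7 = 2289.7 kg/h.

2290 kg/h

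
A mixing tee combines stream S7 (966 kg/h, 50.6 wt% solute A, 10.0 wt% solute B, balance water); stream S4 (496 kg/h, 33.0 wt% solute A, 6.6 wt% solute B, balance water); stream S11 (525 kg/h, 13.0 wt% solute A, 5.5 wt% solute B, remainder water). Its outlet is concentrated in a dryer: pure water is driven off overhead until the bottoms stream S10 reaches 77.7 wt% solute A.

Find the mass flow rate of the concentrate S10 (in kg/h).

927.6 kg/h

solute A entering = 966×0.506 + 496×0.330 + 525×0.130 = 720.73 kg/h.
All solute A reports to S10, so S10 = 720.73/0.777 = 927.58 kg/h.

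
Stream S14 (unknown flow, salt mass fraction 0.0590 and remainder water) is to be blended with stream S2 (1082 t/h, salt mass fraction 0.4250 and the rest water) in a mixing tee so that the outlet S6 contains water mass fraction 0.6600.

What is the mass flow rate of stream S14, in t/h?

Let S14 be the unknown flow. Total out = 1082 + S14.
water balance: 622.15 + 0.941·S14 = 0.660·(1082 + S14)
(0.941 − 0.660)·S14 = 0.660×1082 − 622.15 = 91.97
S14 = 91.97 / 0.281 = 327.3 t/h

327.3 t/h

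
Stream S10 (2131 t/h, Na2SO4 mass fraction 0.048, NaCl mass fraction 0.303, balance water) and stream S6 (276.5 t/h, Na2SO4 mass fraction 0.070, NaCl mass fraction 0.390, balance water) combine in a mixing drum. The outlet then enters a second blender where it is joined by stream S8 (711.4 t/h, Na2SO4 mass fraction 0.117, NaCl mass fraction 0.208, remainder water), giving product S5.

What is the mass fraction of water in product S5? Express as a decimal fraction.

Overall, product flow = 3118.9 t/h.
water in = 2131×0.649 + 276.5×0.540 + 711.4×0.675 = 2012.5 t/h.
water fraction in S5 = 0.645.

0.645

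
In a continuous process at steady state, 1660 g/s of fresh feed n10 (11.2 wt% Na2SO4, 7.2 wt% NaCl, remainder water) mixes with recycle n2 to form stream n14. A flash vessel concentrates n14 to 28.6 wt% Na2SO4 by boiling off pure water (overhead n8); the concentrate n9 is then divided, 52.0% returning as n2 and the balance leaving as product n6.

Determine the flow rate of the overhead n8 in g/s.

1010 g/s

Overall Na2SO4 balance (none leaves overhead): Na2SO4 in fresh feed = Na2SO4 in product, i.e. 1660×0.112 = (1−0.520)·n9·0.286.
n9 = 185.92/(0.286×0.480) = 1354.3 g/s.
Recycle n2 = 0.520×1354.3 = 704.24 g/s.
Combined feed n14 = 1660 + 704.24 = 2364.2 g/s.
Overhead n8 = n14 − n9 = 2364.2 − 1354.3 = 1009.9 g/s.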